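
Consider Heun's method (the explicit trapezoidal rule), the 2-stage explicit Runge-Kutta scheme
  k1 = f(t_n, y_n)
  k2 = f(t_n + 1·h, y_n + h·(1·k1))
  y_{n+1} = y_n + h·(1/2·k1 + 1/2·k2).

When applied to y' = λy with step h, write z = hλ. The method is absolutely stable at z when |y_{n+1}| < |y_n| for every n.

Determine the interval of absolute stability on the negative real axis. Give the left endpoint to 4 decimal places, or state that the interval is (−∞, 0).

z∈(-2.0000,0).

With y'=λy (z=hλ):
  order 2, 2-stage ⇒ R(z)=1+z+z^2/2
  (e.g. R(-0.31)=0.73805, |R|=0.73805)

Find x<0 with |R(x)|<1.
x=-0.31: |R|=0.7380
|R(-1.88)|=0.8872 |R(-1.15)|=0.5112 |R(-0.71)|=0.5421
Bisect:
  x_lo=-2.3926 |R|=1.4697  x_hi=-0.2407 |R|=0.7883
  mid=-1.31665 |R|=0.55013 →hi
  mid=-1.85464 |R|=0.86521 →hi
  mid=-2.12364 |R|=1.13129 →lo
  mid=-1.98914 |R|=0.98920 →hi
  mid=-2.05639 |R|=1.05798 →lo
  mid=-2.02277 |R|=1.02303 →lo
  mid=-2.00596 |R|=1.00597 →lo
  mid=-1.99755 |R|=0.99755 →hi
  mid=-2.00175 |R|=1.00176 →lo
  mid=-1.99965 |R|=0.99965 →hi
  ...
  [-2.00005,-1.99991] ⇒ x*=-2.0000
Stable set (-2.0000, 0).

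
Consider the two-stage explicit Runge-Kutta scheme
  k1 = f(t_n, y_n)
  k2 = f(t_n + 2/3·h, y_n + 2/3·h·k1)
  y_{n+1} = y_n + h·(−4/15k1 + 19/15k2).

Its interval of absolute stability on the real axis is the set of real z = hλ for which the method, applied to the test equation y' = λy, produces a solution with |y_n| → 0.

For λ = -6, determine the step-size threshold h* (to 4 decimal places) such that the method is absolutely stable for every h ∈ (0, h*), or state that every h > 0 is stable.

Set f=λy, z=hλ:
  k1=λy_n ⇒ h·k1=z·y_n;  k2=λ(1+2/3z)y_n ⇒ h·k2=z(1+2/3z)y_n
  y_{n+1}/y_n = 1 − 4/15z + 19/15z(1+2/3z) = 1 + z + 38/45z²
  R(z) = 1 + z + 38/45z².

Boundary: |R(x)|=1, x<0.
x=-0.32: |R|=0.7665
R=1: x+38/45x²=0 ⇒ x=−45/38=-1.1842; min R=1−1/(4·38/45)=0.7039>−1
Confirm numerically:
  x=-1.029: |R|=0.86513 <1
  x=-0.979: |R|=0.83035 <1
  x=-0.783: |R|=0.73472 <1
  x=-1.649: |R|=1.64721 >1
  x=-1.422: |R|=1.28554 >1
  x=-1.397: |R|=1.25103 >1
Interval (-1.1842, 0).

(-1.1842,0); λ=-6 ⇒ h* = (45/38)/6 = 0.1974.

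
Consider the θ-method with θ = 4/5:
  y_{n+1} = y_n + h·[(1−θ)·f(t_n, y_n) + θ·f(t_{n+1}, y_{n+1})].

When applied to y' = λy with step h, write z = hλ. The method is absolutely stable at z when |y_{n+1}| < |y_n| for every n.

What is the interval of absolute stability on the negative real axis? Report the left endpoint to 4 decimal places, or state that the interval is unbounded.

unbounded; (−∞, 0).

On y'=λy, z=hλ:
  y_{n+1} = y_n + z·[1/5·y_n + 4/5·y_{n+1}] ⇒ (1 − 4/5z)y_{n+1} = (1 + 1/5z)y_n
  so R(z) = (1 + 1/5z)/(1 − 4/5z).

Solve |R(x)|<1 on ℝ⁻.
x=-0.59: |R|=0.5992
x=-2: |R|=0.2308
x=-10: |R|=0.1111
x=-100: |R|=0.2346
θ=4/5≥1/2 ⇒ |1+1/5x|<|1−4/5x| ∀x<0 ⇒ interval (−∞,0).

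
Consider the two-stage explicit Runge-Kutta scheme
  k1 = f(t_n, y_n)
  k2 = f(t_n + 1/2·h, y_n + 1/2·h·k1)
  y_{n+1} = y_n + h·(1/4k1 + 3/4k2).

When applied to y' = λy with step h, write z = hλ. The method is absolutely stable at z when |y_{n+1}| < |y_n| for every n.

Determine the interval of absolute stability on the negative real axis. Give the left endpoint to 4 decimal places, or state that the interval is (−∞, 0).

(-2.6667, 0).

On y'=λy, z=hλ:
  k1=λy_n ⇒ h·k1=z·y_n;  k2=λ(1+1/2z)y_n ⇒ h·k2=z(1+1/2z)y_n
  y_{n+1}/y_n = 1 + 1/4z + 3/4z(1+1/2z) = 1 + z + 3/8z²
  so R(z) = 1 + z + 3/8z².

Find x<0 with |R(x)|<1.
x=-1.02: |R|=0.3702
R=1: x+3/8x²=0 ⇒ x=−8/3=-2.6667; min R=1−1/(4·3/8)=0.3333>−1
Confirm numerically:
  x=-2.521: |R|=0.86229 <1
  x=-2.210: |R|=0.62154 <1
  x=-1.868: |R|=0.44053 <1
  x=-1.083: |R|=0.35683 <1
  x=-2.999: |R|=1.37375 >1
  x=-2.964: |R|=1.33049 >1
  x=-2.814: |R|=1.15547 >1
So |R|<1 on (-2.6667, 0).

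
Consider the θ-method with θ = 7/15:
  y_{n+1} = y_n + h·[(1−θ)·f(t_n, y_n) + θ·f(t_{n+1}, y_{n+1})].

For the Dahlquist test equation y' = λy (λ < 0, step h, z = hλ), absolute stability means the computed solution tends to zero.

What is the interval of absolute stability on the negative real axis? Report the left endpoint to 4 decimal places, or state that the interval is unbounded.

z∈(-30.0000,0).

On y'=λy, z=hλ:
  y_{n+1} = y_n + z·[8/15·y_n + 7/15·y_{n+1}] ⇒ (1 − 7/15z)y_{n+1} = (1 + 8/15z)y_n
  so R(z) = (1 + 8/15z)/(1 − 7/15z).

Need |R(x)|<1, x<0.
x=-1.24: |R|=0.2145
R=−1: 1+8/15x = −1+7/15x ⇒ -1/15x=2 ⇒ x=2/(-1/15)=-30.0000
Confirm numerically:
  x=-27.030: |R|=0.98546 <1
  x=-24.234: |R|=0.96877 <1
  x=-24.018: |R|=0.96733 <1
  x=-19.375: |R|=0.92946 <1
  x=-30.065: |R|=1.00029 >1
  x=-30.032: |R|=1.00014 >1
Stable set (-30.0000, 0).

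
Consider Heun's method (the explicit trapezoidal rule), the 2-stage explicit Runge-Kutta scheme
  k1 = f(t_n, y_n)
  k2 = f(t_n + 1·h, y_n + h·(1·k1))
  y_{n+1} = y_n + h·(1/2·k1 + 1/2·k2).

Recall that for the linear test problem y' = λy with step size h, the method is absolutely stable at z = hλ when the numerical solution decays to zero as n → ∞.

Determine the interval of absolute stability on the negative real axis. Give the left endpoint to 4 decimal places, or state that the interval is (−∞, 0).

Test eqn y'=λy, z=hλ:
  order 2, 2-stage ⇒ R(z)=1+z+z^2/2
  (e.g. R(-1.04)=0.50080, |R|=0.50080)

Find x<0 with |R(x)|<1.
x=-1.04: |R|=0.5008
|R(-2.11)|=1.1160 |R(-1.91)|=0.9140 |R(-1.53)|=0.6404
Bisect:
  x_lo=-2.5754 |R|=1.7409  x_hi=-0.2859 |R|=0.7550
  mid=-1.43063 |R|=0.59272 →hi
  mid=-2.00300 |R|=1.00300 →lo
  mid=-1.71681 |R|=0.75691 →hi
  mid=-1.85990 |R|=0.86972 →hi
  mid=-1.93145 |R|=0.93380 →hi
  mid=-1.96722 |R|=0.96776 →hi
  mid=-1.98511 |R|=0.98522 →hi
  mid=-1.99405 |R|=0.99407 →hi
  ...
  [-2.00006,-1.99992] ⇒ x*=-2.0000
Interval (-2.0000, 0).

(-2.0000, 0).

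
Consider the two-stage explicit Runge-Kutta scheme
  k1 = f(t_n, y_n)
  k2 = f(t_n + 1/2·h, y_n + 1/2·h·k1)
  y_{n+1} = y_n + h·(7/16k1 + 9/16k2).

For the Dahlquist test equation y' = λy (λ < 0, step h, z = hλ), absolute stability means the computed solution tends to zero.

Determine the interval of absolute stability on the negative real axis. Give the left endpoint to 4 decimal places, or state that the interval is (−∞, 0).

Set f=λy, z=hλ:
  k1=λy_n ⇒ h·k1=z·y_n;  k2=λ(1+1/2z)y_n ⇒ h·k2=z(1+1/2z)y_n
  y_{n+1}/y_n = 1 + 7/16z + 9/16z(1+1/2z) = 1 + z + 9/32z²
  Hence R(z) = 1 + z + 9/32z².

Solve |R(x)|<1 on ℝ⁻.
x=-0.99: |R|=0.2857
R=1: x+9/32x²=0 ⇒ x=−32/9=-3.5556; min R=1−1/(4·9/32)=0.1111>−1
Confirm numerically:
  x=-3.477: |R|=0.92318 <1
  x=-3.407: |R|=0.85765 <1
  x=-2.573: |R|=0.28897 <1
  x=-2.173: |R|=0.15504 <1
  x=-4.079: |R|=1.60051 >1
  x=-3.980: |R|=1.47511 >1
Interval (-3.5556, 0).

(-3.5556, 0).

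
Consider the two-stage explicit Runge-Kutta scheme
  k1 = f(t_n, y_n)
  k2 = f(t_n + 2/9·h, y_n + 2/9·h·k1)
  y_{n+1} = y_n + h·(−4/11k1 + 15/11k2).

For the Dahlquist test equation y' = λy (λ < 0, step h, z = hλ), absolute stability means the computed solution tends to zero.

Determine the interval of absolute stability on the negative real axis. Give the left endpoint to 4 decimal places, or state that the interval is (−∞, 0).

With y'=λy (z=hλ):
  k1=λy_n ⇒ h·k1=z·y_n;  k2=λ(1+2/9z)y_n ⇒ h·k2=z(1+2/9z)y_n
  y_{n+1}/y_n = 1 − 4/11z + 15/11z(1+2/9z) = 1 + z + 10/33z²
  Hence R(z) = 1 + z + 10/33z².

Solve |R(x)|<1 on ℝ⁻.
x=-1.13: |R|=0.2569
R=1: x+10/33x²=0 ⇒ x=−33/10=-3.3000; min R=1−1/(4·10/33)=0.1750>−1
Confirm numerically:
  x=-2.956: |R|=0.69186 <1
  x=-2.638: |R|=0.47080 <1
  x=-1.894: |R|=0.19304 <1
  x=-3.570: |R|=1.29209 >1
  x=-3.541: |R|=1.25860 >1
  x=-3.346: |R|=1.04664 >1
Stable set (-3.3000, 0).

z∈(-3.3000,0).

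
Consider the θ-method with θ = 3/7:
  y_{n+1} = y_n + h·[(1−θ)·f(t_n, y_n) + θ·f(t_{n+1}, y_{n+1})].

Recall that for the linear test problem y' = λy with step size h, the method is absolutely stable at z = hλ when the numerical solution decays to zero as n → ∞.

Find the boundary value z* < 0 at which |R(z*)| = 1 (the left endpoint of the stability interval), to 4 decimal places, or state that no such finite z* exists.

left endpoint -14.0000.

With y'=λy (z=hλ):
  y_{n+1} = y_n + z·[4/7·y_n + 3/7·y_{n+1}] ⇒ (1 − 3/7z)y_{n+1} = (1 + 4/7z)y_n
  ⇒ R(z) = (1 + 4/7z)/(1 − 3/7z).

Find x<0 with |R(x)|<1.
x=-0.95: |R|=0.3249
R=−1: 1+4/7x = −1+3/7x ⇒ -1/7x=2 ⇒ x=2/(-1/7)=-14.0000
Confirm numerically:
  x=-13.346: |R|=0.98610 <1
  x=-11.957: |R|=0.95235 <1
  x=-11.537: |R|=0.94081 <1
  x=-14.368: |R|=1.00734 >1
  x=-14.262: |R|=1.00526 >1
  x=-14.173: |R|=1.00349 >1
Interval (-14.0000, 0).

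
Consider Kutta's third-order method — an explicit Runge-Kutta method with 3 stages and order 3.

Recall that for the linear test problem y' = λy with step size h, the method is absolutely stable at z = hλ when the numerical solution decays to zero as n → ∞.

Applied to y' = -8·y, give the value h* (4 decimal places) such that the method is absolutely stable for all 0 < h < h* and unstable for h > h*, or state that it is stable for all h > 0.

(-2.5127,0); λ=-8 ⇒ h* = 0.3141.

On y'=λy, z=hλ:
  order 3, 3-stage ⇒ R(z)=1+z+z^2/2+z^3/6
  (e.g. R(-0.69)=0.49330, |R|=0.49330)

Boundary: |R(x)|=1, x<0.
x=-0.69: |R|=0.4933
|R(-2.28)|=0.6562 |R(-1.64)|=0.0304 |R(-1.62)|=0.0164
Bisect:
  x_lo=-2.8549 |R|=1.6577  x_hi=-0.1458 |R|=0.8643
  mid=-1.50034 |R|=0.06229 →hi
  mid=-2.17761 |R|=0.52764 →hi
  mid=-2.51624 |R|=1.00576 →lo
  mid=-2.34692 |R|=0.74739 →hi
  mid=-2.43158 |R|=0.87144 →hi
  mid=-2.47391 |R|=0.93728 →hi
  mid=-2.49508 |R|=0.97118 →hi
  ...
  [-2.51277,-2.51260] ⇒ x*=-2.5127
Interval (-2.5127, 0).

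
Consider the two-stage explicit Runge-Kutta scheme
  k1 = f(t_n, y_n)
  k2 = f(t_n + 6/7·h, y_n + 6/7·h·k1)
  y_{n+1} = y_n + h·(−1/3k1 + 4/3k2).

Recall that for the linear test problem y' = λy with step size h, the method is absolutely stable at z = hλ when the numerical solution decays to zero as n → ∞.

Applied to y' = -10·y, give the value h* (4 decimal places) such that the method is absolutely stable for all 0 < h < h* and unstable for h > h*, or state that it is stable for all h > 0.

(-0.8750,0); λ=-10 ⇒ h* = (7/8)/10 = 0.0875.

Test eqn y'=λy, z=hλ:
  k1=λy_n ⇒ h·k1=z·y_n;  k2=λ(1+6/7z)y_n ⇒ h·k2=z(1+6/7z)y_n
  y_{n+1}/y_n = 1 − 1/3z + 4/3z(1+6/7z) = 1 + z + 8/7z²
  ⇒ R(z) = 1 + z + 8/7z².

Boundary: |R(x)|=1, x<0.
x=-0.74: |R|=0.8858
R=1: x+8/7x²=0 ⇒ x=−7/8=-0.8750; min R=1−1/(4·8/7)=0.7812>−1
Confirm numerically:
  x=-0.469: |R|=0.78238 <1
  x=-0.409: |R|=0.78218 <1
  x=-0.402: |R|=0.78269 <1
  x=-1.316: |R|=1.66326 >1
  x=-1.283: |R|=1.59824 >1
Interval (-0.8750, 0).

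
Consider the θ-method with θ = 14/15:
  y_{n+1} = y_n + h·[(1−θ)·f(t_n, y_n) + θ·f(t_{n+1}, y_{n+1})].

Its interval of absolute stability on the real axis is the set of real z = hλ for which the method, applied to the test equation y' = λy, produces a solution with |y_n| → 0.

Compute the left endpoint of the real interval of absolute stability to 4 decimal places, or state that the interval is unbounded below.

interval (−∞, 0).

On y'=λy, z=hλ:
  y_{n+1} = y_n + z·[1/15·y_n + 14/15·y_{n+1}] ⇒ (1 − 14/15z)y_{n+1} = (1 + 1/15z)y_n
  so R(z) = (1 + 1/15z)/(1 − 14/15z).

Need |R(x)|<1, x<0.
x=-1.19: |R|=0.4362
x=-2: |R|=0.3023
x=-10: |R|=0.0323
x=-100: |R|=0.0601
θ=14/15≥1/2 ⇒ |1+1/15x|<|1−14/15x| ∀x<0 ⇒ interval (−∞,0).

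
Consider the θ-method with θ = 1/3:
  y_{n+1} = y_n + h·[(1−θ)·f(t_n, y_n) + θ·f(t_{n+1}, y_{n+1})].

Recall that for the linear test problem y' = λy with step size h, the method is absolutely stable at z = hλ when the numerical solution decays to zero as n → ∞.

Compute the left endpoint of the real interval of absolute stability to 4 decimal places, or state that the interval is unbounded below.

Set f=λy, z=hλ:
  y_{n+1} = y_n + z·[2/3·y_n + 1/3·y_{n+1}] ⇒ (1 − 1/3z)y_{n+1} = (1 + 2/3z)y_n
  ⇒ R(z) = (1 + 2/3z)/(1 − 1/3z).

Need |R(x)|<1, x<0.
x=-1.69: |R|=0.0810
R=−1: 1+2/3x = −1+1/3x ⇒ -1/3x=2 ⇒ x=2/(-1/3)=-6.0000
Confirm numerically:
  x=-4.730: |R|=0.83571 <1
  x=-4.122: |R|=0.73631 <1
  x=-2.967: |R|=0.49170 <1
  x=-6.550: |R|=1.05759 >1
  x=-6.104: |R|=1.01142 >1
Stable set (-6.0000, 0).

z* = -6.0000.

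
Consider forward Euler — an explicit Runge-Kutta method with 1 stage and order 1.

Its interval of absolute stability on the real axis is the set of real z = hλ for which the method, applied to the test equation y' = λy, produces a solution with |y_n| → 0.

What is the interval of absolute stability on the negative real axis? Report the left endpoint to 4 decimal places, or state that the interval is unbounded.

On y'=λy, z=hλ:
  order 1, 1-stage ⇒ R(z)=1+z
  (e.g. R(-0.34)=0.66000, |R|=0.66000)

Need |R(x)|<1, x<0.
x=-0.34: |R|=0.6600
|R(-1.62)|=0.6200 |R(-0.93)|=0.0700 |R(-0.67)|=0.3300
Bisect:
  x_lo=-2.6911 |R|=1.6911  x_hi=-0.2755 |R|=0.7245
  mid=-1.48329 |R|=0.48329 →hi
  mid=-2.08718 |R|=1.08718 →lo
  mid=-1.78524 |R|=0.78524 →hi
  mid=-1.93621 |R|=0.93621 →hi
  mid=-2.01169 |R|=1.01169 →lo
  mid=-1.97395 |R|=0.97395 →hi
  mid=-1.99282 |R|=0.99282 →hi
  mid=-2.00226 |R|=1.00226 →lo
  mid=-1.99754 |R|=0.99754 →hi
  mid=-1.99990 |R|=0.99990 →hi
  ...
  [-2.00005,-1.99990] ⇒ x*=-2.0000
So |R|<1 on (-2.0000, 0).

z∈(-2.0000,0).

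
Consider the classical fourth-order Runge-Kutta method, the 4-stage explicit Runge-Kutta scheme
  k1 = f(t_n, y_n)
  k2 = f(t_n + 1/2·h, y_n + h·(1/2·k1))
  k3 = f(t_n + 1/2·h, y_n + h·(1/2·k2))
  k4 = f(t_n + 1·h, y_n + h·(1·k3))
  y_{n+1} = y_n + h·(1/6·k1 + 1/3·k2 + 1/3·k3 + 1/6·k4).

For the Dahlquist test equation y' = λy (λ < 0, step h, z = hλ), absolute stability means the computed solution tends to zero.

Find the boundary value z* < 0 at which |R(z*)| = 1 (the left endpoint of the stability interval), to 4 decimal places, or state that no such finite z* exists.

With y'=λy (z=hλ):
  order 4, 4-stage ⇒ R(z)=1+z+z^2/2+z^3/6+z^4/24
  (e.g. R(-0.76)=0.46954, |R|=0.46954)

Boundary: |R(x)|=1, x<0.
x=-0.76: |R|=0.4695
|R(-2.94)|=1.2594 |R(-2.77)|=0.9772 |R(-0.75)|=0.4741
Bisect:
  x_lo=-3.1686 |R|=1.7494  x_hi=-0.3153 |R|=0.7296
  mid=-1.74193 |R|=0.27793 →hi
  mid=-2.45527 |R|=0.60624 →hi
  mid=-2.81194 |R|=1.04092 →lo
  mid=-2.63360 |R|=0.79437 →hi
  mid=-2.72277 |R|=0.90975 →hi
  mid=-2.76735 |R|=0.97328 →hi
  mid=-2.78964 |R|=1.00658 →lo
  mid=-2.77850 |R|=0.98980 →hi
  mid=-2.78407 |R|=0.99816 →hi
  mid=-2.78686 |R|=1.00236 →lo
  ...
  [-2.78546,-2.78529] ⇒ x*=-2.7853
Interval (-2.7853, 0).

z* = -2.7853.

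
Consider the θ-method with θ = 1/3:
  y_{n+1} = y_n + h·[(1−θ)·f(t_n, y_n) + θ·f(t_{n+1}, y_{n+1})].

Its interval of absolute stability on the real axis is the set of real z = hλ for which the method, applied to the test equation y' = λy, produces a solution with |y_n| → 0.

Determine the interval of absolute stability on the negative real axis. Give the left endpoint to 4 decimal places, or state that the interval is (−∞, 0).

With y'=λy (z=hλ):
  y_{n+1} = y_n + z·[2/3·y_n + 1/3·y_{n+1}] ⇒ (1 − 1/3z)y_{n+1} = (1 + 2/3z)y_n
  Hence R(z) = (1 + 2/3z)/(1 − 1/3z).

Boundary: |R(x)|=1, x<0.
x=-0.96: |R|=0.2727
R=−1: 1+2/3x = −1+1/3x ⇒ -1/3x=2 ⇒ x=2/(-1/3)=-6.0000
Confirm numerically:
  x=-5.376: |R|=0.92550 <1
  x=-4.709: |R|=0.83253 <1
  x=-3.036: |R|=0.50895 <1
  x=-6.496: |R|=1.05223 >1
  x=-6.334: |R|=1.03578 >1
Interval (-6.0000, 0).

z∈(-6.0000,0).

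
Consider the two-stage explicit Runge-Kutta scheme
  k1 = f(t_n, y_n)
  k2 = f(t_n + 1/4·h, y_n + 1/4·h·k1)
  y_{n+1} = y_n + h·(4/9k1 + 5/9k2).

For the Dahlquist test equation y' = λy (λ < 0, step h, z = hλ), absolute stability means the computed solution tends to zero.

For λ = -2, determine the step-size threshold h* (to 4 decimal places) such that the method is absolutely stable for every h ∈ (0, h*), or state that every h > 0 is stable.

(-7.2000,0); λ=-2 ⇒ h* = (36/5)/2 = 3.6000.

Test eqn y'=λy, z=hλ:
  k1=λy_n ⇒ h·k1=z·y_n;  k2=λ(1+1/4z)y_n ⇒ h·k2=z(1+1/4z)y_n
  y_{n+1}/y_n = 1 + 4/9z + 5/9z(1+1/4z) = 1 + z + 5/36z²
  ⇒ R(z) = 1 + z + 5/36z².

Boundary: |R(x)|=1, x<0.
x=-1.77: |R|=0.3349
R=1: x+5/36x²=0 ⇒ x=−36/5=-7.2000; min R=1−1/(4·5/36)=-0.8000>−1
Confirm numerically:
  x=-6.883: |R|=0.69696 <1
  x=-5.594: |R|=0.24777 <1
  x=-4.853: |R|=0.58194 <1
  x=-7.442: |R|=1.25013 >1
  x=-7.319: |R|=1.12097 >1
  x=-7.285: |R|=1.08600 >1
So |R|<1 on (-7.2000, 0).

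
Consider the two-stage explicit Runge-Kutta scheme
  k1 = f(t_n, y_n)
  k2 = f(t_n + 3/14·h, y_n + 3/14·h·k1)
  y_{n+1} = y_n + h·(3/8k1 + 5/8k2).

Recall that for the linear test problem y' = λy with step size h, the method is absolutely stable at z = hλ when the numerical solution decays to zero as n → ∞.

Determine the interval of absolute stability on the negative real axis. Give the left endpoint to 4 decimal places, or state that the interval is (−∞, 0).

(-7.4667, 0).

With y'=λy (z=hλ):
  k1=λy_n ⇒ h·k1=z·y_n;  k2=λ(1+3/14z)y_n ⇒ h·k2=z(1+3/14z)y_n
  y_{n+1}/y_n = 1 + 3/8z + 5/8z(1+3/14z) = 1 + z + 15/112z²
  ⇒ R(z) = 1 + z + 15/112z².

Find x<0 with |R(x)|<1.
x=-0.45: |R|=0.5771
R=1: x+15/112x²=0 ⇒ x=−112/15=-7.4667; min R=1−1/(4·15/112)=-0.8667>−1
Confirm numerically:
  x=-6.099: |R|=0.11715 <1
  x=-5.021: |R|=0.64460 <1
  x=-4.921: |R|=0.67775 <1
  x=-7.963: |R|=1.52933 >1
  x=-7.957: |R|=1.52253 >1
  x=-7.498: |R|=1.03146 >1
Interval (-7.4667, 0).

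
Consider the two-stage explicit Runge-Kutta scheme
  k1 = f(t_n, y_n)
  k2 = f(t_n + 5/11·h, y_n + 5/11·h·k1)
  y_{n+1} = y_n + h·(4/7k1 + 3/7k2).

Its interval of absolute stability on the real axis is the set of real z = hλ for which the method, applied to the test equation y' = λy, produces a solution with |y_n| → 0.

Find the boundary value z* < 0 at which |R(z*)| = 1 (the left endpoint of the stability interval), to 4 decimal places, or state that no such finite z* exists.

Set f=λy, z=hλ:
  k1=λy_n ⇒ h·k1=z·y_n;  k2=λ(1+5/11z)y_n ⇒ h·k2=z(1+5/11z)y_n
  y_{n+1}/y_n = 1 + 4/7z + 3/7z(1+5/11z) = 1 + z + 15/77z²
  R(z) = 1 + z + 15/77z².

Boundary: |R(x)|=1, x<0.
x=-1.4: |R|=0.0182
R=1: x+15/77x²=0 ⇒ x=−77/15=-5.1333; min R=1−1/(4·15/77)=-0.2833>−1
Confirm numerically:
  x=-4.578: |R|=0.50474 <1
  x=-3.920: |R|=0.07345 <1
  x=-3.880: |R|=0.05268 <1
  x=-2.360: |R|=0.27501 <1
  x=-5.625: |R|=1.53876 >1
  x=-5.476: |R|=1.36554 >1
So |R|<1 on (-5.1333, 0).

left endpoint -5.1333.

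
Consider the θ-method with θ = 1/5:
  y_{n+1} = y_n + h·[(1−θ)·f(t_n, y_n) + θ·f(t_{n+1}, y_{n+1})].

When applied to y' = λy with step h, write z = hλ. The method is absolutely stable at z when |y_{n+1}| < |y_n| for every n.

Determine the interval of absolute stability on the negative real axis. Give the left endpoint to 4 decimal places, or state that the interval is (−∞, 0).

Set f=λy, z=hλ:
  y_{n+1} = y_n + z·[4/5·y_n + 1/5·y_{n+1}] ⇒ (1 − 1/5z)y_{n+1} = (1 + 4/5z)y_n
  Hence R(z) = (1 + 4/5z)/(1 − 1/5z).

Boundary: |R(x)|=1, x<0.
x=-1.52: |R|=0.1656
R=−1: 1+4/5x = −1+1/5x ⇒ -3/5x=2 ⇒ x=2/(-3/5)=-3.3333
Confirm numerically:
  x=-2.806: |R|=0.79734 <1
  x=-2.355: |R|=0.60095 <1
  x=-1.865: |R|=0.35834 <1
  x=-3.855: |R|=1.17674 >1
  x=-3.677: |R|=1.11882 >1
  x=-3.598: |R|=1.09235 >1
So |R|<1 on (-3.3333, 0).

(-3.3333, 0).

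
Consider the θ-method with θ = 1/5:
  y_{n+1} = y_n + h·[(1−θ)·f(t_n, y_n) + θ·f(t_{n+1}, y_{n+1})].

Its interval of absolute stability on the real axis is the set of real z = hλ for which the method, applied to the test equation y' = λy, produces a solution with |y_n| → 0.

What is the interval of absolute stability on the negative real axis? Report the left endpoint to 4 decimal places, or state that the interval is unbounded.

Set f=λy, z=hλ:
  y_{n+1} = y_n + z·[4/5·y_n + 1/5·y_{n+1}] ⇒ (1 − 1/5z)y_{n+1} = (1 + 4/5z)y_n
  so R(z) = (1 + 4/5z)/(1 − 1/5z).

Need |R(x)|<1, x<0.
x=-1.43: |R|=0.1120
R=−1: 1+4/5x = −1+1/5x ⇒ -3/5x=2 ⇒ x=2/(-3/5)=-3.3333
Confirm numerically:
  x=-2.764: |R|=0.78001 <1
  x=-1.865: |R|=0.35834 <1
  x=-1.573: |R|=0.19656 <1
  x=-3.839: |R|=1.17163 >1
  x=-3.505: |R|=1.06055 >1
Interval (-3.3333, 0).

z∈(-3.3333,0).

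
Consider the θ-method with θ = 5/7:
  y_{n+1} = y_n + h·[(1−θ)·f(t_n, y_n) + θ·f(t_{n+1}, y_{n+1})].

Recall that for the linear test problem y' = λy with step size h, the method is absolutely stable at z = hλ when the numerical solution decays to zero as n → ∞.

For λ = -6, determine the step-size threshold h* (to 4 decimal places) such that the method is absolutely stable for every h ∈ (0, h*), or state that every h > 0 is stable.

Test eqn y'=λy, z=hλ:
  y_{n+1} = y_n + z·[2/7·y_n + 5/7·y_{n+1}] ⇒ (1 − 5/7z)y_{n+1} = (1 + 2/7z)y_n
  ⇒ R(z) = (1 + 2/7z)/(1 − 5/7z).

Solve |R(x)|<1 on ℝ⁻.
x=-1.27: |R|=0.3341
x=-2: |R|=0.1765
x=-10: |R|=0.2281
x=-100: |R|=0.3807
θ=5/7≥1/2 ⇒ |1+2/7x|<|1−5/7x| ∀x<0 ⇒ stable on all of ℝ⁻.

(−∞, 0) — no finite endpoint. Any h>0 works for λ=-6.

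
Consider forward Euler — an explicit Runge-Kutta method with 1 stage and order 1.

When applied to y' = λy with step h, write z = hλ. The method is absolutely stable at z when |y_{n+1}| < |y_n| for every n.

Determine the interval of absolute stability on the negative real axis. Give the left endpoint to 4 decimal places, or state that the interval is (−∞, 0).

(-2.0000, 0).

Set f=λy, z=hλ:
  order 1, 1-stage ⇒ R(z)=1+z
  (e.g. R(-1.4)=-0.40000, |R|=0.40000)

Boundary: |R(x)|=1, x<0.
x=-1.4: |R|=0.4000
|R(-1.62)|=0.6200 |R(-1.46)|=0.4600 |R(-0.89)|=0.1100
Bisect:
  x_lo=-2.7381 |R|=1.7381  x_hi=-0.3974 |R|=0.6026
  mid=-1.56774 |R|=0.56774 →hi
  mid=-2.15292 |R|=1.15292 →lo
  mid=-1.86033 |R|=0.86033 →hi
  mid=-2.00663 |R|=1.00663 →lo
  mid=-1.93348 |R|=0.93348 →hi
  mid=-1.97005 |R|=0.97005 →hi
  mid=-1.98834 |R|=0.98834 →hi
  mid=-1.99748 |R|=0.99748 →hi
  ...
  [-2.00005,-1.99991] ⇒ x*=-2.0000
Interval (-2.0000, 0).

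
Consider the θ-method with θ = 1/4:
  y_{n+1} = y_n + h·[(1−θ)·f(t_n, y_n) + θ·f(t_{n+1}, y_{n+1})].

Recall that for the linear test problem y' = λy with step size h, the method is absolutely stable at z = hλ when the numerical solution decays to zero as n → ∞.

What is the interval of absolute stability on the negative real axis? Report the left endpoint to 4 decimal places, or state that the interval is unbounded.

z∈(-4.0000,0).

Set f=λy, z=hλ:
  y_{n+1} = y_n + z·[3/4·y_n + 1/4·y_{n+1}] ⇒ (1 − 1/4z)y_{n+1} = (1 + 3/4z)y_n
  so R(z) = (1 + 3/4z)/(1 − 1/4z).

Boundary: |R(x)|=1, x<0.
x=-0.43: |R|=0.6117
R=−1: 1+3/4x = −1+1/4x ⇒ -1/2x=2 ⇒ x=2/(-1/2)=-4.0000
Confirm numerically:
  x=-3.592: |R|=0.89252 <1
  x=-3.064: |R|=0.73499 <1
  x=-3.053: |R|=0.73146 <1
  x=-2.748: |R|=0.62893 <1
  x=-4.543: |R|=1.12712 >1
  x=-4.276: |R|=1.06670 >1
Stable set (-4.0000, 0).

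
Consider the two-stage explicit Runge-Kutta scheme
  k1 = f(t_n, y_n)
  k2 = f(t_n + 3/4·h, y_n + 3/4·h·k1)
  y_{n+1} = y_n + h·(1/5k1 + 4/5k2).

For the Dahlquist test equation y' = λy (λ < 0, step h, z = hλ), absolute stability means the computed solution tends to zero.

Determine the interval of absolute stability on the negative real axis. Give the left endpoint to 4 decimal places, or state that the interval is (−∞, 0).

(-1.6667, 0).

Test eqn y'=λy, z=hλ:
  k1=λy_n ⇒ h·k1=z·y_n;  k2=λ(1+3/4z)y_n ⇒ h·k2=z(1+3/4z)y_n
  y_{n+1}/y_n = 1 + 1/5z + 4/5z(1+3/4z) = 1 + z + 3/5z²
  so R(z) = 1 + z + 3/5z².

Boundary: |R(x)|=1, x<0.
x=-0.95: |R|=0.5915
R=1: x+3/5x²=0 ⇒ x=−5/3=-1.6667; min R=1−1/(4·3/5)=0.5833>−1
Confirm numerically:
  x=-1.482: |R|=0.83579 <1
  x=-1.330: |R|=0.73134 <1
  x=-1.281: |R|=0.70358 <1
  x=-1.113: |R|=0.63026 <1
  x=-2.215: |R|=1.72873 >1
  x=-2.031: |R|=1.44398 >1
  x=-1.765: |R|=1.10413 >1
So |R|<1 on (-1.6667, 0).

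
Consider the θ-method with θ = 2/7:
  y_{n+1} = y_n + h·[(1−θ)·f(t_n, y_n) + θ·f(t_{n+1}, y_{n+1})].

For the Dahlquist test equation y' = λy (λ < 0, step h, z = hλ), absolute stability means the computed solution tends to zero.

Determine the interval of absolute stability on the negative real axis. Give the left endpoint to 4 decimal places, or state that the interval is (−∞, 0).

With y'=λy (z=hλ):
  y_{n+1} = y_n + z·[5/7·y_n + 2/7·y_{n+1}] ⇒ (1 − 2/7z)y_{n+1} = (1 + 5/7z)y_n
  so R(z) = (1 + 5/7z)/(1 − 2/7z).

Boundary: |R(x)|=1, x<0.
x=-1.37: |R|=0.0154
R=−1: 1+5/7x = −1+2/7x ⇒ -3/7x=2 ⇒ x=2/(-3/7)=-4.6667
Confirm numerically:
  x=-4.374: |R|=0.94425 <1
  x=-3.984: |R|=0.86317 <1
  x=-2.473: |R|=0.44910 <1
  x=-2.121: |R|=0.32067 <1
  x=-5.039: |R|=1.06541 >1
  x=-4.948: |R|=1.04995 >1
  x=-4.728: |R|=1.01118 >1
Interval (-4.6667, 0).

(-4.6667, 0).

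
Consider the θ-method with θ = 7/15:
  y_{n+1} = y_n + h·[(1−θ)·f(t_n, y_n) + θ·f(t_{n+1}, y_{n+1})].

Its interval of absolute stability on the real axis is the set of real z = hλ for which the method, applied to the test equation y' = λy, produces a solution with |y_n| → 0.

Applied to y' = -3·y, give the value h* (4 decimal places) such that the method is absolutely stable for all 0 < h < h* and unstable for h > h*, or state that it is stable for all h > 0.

Test eqn y'=λy, z=hλ:
  y_{n+1} = y_n + z·[8/15·y_n + 7/15·y_{n+1}] ⇒ (1 − 7/15z)y_{n+1} = (1 + 8/15z)y_n
  Hence R(z) = (1 + 8/15z)/(1 − 7/15z).

Need |R(x)|<1, x<0.
x=-0.61: |R|=0.5252
R=−1: 1+8/15x = −1+7/15x ⇒ -1/15x=2 ⇒ x=2/(-1/15)=-30.0000
Confirm numerically:
  x=-20.493: |R|=0.94000 <1
  x=-16.543: |R|=0.89712 <1
  x=-15.547: |R|=0.88328 <1
  x=-13.477: |R|=0.84888 <1
  x=-30.452: |R|=1.00198 >1
  x=-30.353: |R|=1.00155 >1
  x=-30.256: |R|=1.00113 >1
So |R|<1 on (-30.0000, 0).

(-30.0000,0); λ=-3 ⇒ h* = (30)/3 = 10.0000.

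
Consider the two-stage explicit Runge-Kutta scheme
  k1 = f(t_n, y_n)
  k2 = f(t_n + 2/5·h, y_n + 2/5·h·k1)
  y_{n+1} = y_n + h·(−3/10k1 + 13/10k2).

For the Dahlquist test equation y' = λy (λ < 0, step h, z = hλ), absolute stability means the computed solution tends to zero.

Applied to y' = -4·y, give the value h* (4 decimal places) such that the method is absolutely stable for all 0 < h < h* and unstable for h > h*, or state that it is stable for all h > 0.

With y'=λy (z=hλ):
  k1=λy_n ⇒ h·k1=z·y_n;  k2=λ(1+2/5z)y_n ⇒ h·k2=z(1+2/5z)y_n
  y_{n+1}/y_n = 1 − 3/10z + 13/10z(1+2/5z) = 1 + z + 13/25z²
  so R(z) = 1 + z + 13/25z².

Find x<0 with |R(x)|<1.
x=-1.12: |R|=0.5323
R=1: x+13/25x²=0 ⇒ x=−25/13=-1.9231; min R=1−1/(4·13/25)=0.5192>−1
Confirm numerically:
  x=-1.814: |R|=0.89711 <1
  x=-1.443: |R|=0.63977 <1
  x=-1.360: |R|=0.60179 <1
  x=-1.313: |R|=0.58346 <1
  x=-2.326: |R|=1.48734 >1
  x=-2.292: |R|=1.43970 >1
  x=-2.141: |R|=1.24262 >1
Interval (-1.9231, 0).

(-1.9231,0); λ=-4 ⇒ h* = (25/13)/4 = 0.4808.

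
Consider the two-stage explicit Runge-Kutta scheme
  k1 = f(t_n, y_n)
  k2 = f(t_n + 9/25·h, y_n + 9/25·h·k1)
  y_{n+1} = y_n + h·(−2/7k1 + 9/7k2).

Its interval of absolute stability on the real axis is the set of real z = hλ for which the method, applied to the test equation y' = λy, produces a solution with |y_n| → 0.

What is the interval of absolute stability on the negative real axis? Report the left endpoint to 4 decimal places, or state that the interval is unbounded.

z∈(-2.1605,0).

Set f=λy, z=hλ:
  k1=λy_n ⇒ h·k1=z·y_n;  k2=λ(1+9/25z)y_n ⇒ h·k2=z(1+9/25z)y_n
  y_{n+1}/y_n = 1 − 2/7z + 9/7z(1+9/25z) = 1 + z + 81/175z²
  so R(z) = 1 + z + 81/175z².

Boundary: |R(x)|=1, x<0.
x=-1.29: |R|=0.4802
R=1: x+81/175x²=0 ⇒ x=−175/81=-2.1605; min R=1−1/(4·81/175)=0.4599>−1
Confirm numerically:
  x=-1.680: |R|=0.62637 <1
  x=-1.575: |R|=0.57317 <1
  x=-1.336: |R|=0.49015 <1
  x=-0.920: |R|=0.47176 <1
  x=-2.620: |R|=1.55724 >1
  x=-2.608: |R|=1.54020 >1
  x=-2.259: |R|=1.10300 >1
Interval (-2.1605, 0).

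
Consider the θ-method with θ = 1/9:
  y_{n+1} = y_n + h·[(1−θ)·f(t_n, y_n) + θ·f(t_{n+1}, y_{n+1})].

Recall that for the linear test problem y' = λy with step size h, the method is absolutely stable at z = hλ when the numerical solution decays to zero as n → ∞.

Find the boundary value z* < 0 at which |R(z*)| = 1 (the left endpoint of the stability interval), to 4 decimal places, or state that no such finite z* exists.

left endpoint -2.5714.

Set f=λy, z=hλ:
  y_{n+1} = y_n + z·[8/9·y_n + 1/9·y_{n+1}] ⇒ (1 − 1/9z)y_{n+1} = (1 + 8/9z)y_n
  Hence R(z) = (1 + 8/9z)/(1 − 1/9z).

Need |R(x)|<1, x<0.
x=-1.27: |R|=0.1130
R=−1: 1+8/9x = −1+1/9x ⇒ -7/9x=2 ⇒ x=2/(-7/9)=-2.5714
Confirm numerically:
  x=-2.009: |R|=0.64238 <1
  x=-1.779: |R|=0.48539 <1
  x=-1.456: |R|=0.25325 <1
  x=-1.349: |R|=0.17316 <1
  x=-3.009: |R|=1.25506 >1
  x=-2.978: |R|=1.23760 >1
  x=-2.803: |R|=1.13734 >1
Interval (-2.5714, 0).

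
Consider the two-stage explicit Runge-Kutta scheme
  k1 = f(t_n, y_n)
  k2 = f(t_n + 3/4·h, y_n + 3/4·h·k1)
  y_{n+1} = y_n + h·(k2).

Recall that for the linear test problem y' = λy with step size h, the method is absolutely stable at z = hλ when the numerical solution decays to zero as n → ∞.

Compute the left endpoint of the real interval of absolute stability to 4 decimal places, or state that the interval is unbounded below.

left endpoint -1.3333.

Set f=λy, z=hλ:
  k1=λy_n ⇒ h·k1=z·y_n;  k2=λ(1+3/4z)y_n ⇒ h·k2=z(1+3/4z)y_n
  y_{n+1}/y_n = 1 + z(1+3/4z) = 1 + z + 3/4z²
  R(z) = 1 + z + 3/4z².

Solve |R(x)|<1 on ℝ⁻.
x=-0.45: |R|=0.7019
R=1: x+3/4x²=0 ⇒ x=−4/3=-1.3333; min R=1−1/(4·3/4)=0.6667>−1
Confirm numerically:
  x=-1.268: |R|=0.93787 <1
  x=-1.027: |R|=0.76405 <1
  x=-0.597: |R|=0.67031 <1
  x=-0.583: |R|=0.67192 <1
  x=-1.847: |R|=1.71156 >1
  x=-1.628: |R|=1.35979 >1
Interval (-1.3333, 0).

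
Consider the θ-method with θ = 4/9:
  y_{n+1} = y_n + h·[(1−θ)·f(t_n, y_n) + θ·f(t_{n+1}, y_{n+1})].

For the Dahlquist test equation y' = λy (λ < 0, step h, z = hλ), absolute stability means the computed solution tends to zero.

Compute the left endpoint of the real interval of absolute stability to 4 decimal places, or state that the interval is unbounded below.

Test eqn y'=λy, z=hλ:
  y_{n+1} = y_n + z·[5/9·y_n + 4/9·y_{n+1}] ⇒ (1 − 4/9z)y_{n+1} = (1 + 5/9z)y_n
  R(z) = (1 + 5/9z)/(1 − 4/9z).

Find x<0 with |R(x)|<1.
x=-0.54: |R|=0.5645
R=−1: 1+5/9x = −1+4/9x ⇒ -1/9x=2 ⇒ x=2/(-1/9)=-18.0000
Confirm numerically:
  x=-13.483: |R|=0.92822 <1
  x=-11.725: |R|=0.88775 <1
  x=-8.090: |R|=0.76040 <1
  x=-18.587: |R|=1.00704 >1
  x=-18.431: |R|=1.00521 >1
  x=-18.263: |R|=1.00321 >1
Interval (-18.0000, 0).

left endpoint -18.0000.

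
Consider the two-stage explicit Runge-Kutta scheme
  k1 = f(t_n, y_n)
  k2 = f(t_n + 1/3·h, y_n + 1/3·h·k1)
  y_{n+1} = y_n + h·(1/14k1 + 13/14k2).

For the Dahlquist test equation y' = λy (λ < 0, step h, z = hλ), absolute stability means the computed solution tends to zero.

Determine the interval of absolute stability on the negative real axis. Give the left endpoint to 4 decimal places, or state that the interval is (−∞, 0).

(-3.2308, 0).

Set f=λy, z=hλ:
  k1=λy_n ⇒ h·k1=z·y_n;  k2=λ(1+1/3z)y_n ⇒ h·k2=z(1+1/3z)y_n
  y_{n+1}/y_n = 1 + 1/14z + 13/14z(1+1/3z) = 1 + z + 13/42z²
  ⇒ R(z) = 1 + z + 13/42z².

Find x<0 with |R(x)|<1.
x=-1.07: |R|=0.2844
R=1: x+13/42x²=0 ⇒ x=−42/13=-3.2308; min R=1−1/(4·13/42)=0.1923>−1
Confirm numerically:
  x=-3.195: |R|=0.96463 <1
  x=-2.074: |R|=0.25741 <1
  x=-1.967: |R|=0.23058 <1
  x=-3.778: |R|=1.63992 >1
  x=-3.434: |R|=1.21601 >1
  x=-3.322: |R|=1.09381 >1
Interval (-3.2308, 0).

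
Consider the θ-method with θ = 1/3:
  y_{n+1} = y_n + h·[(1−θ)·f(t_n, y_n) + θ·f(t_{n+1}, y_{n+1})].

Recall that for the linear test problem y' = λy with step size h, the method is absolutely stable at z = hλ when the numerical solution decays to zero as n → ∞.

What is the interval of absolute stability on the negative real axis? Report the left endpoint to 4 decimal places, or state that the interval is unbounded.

On y'=λy, z=hλ:
  y_{n+1} = y_n + z·[2/3·y_n + 1/3·y_{n+1}] ⇒ (1 − 1/3z)y_{n+1} = (1 + 2/3z)y_n
  R(z) = (1 + 2/3z)/(1 − 1/3z).

Need |R(x)|<1, x<0.
x=-0.94: |R|=0.2843
R=−1: 1+2/3x = −1+1/3x ⇒ -1/3x=2 ⇒ x=2/(-1/3)=-6.0000
Confirm numerically:
  x=-3.599: |R|=0.63616 <1
  x=-3.237: |R|=0.55700 <1
  x=-2.478: |R|=0.35706 <1
  x=-6.594: |R|=1.06191 >1
  x=-6.199: |R|=1.02163 >1
So |R|<1 on (-6.0000, 0).

(-6.0000, 0).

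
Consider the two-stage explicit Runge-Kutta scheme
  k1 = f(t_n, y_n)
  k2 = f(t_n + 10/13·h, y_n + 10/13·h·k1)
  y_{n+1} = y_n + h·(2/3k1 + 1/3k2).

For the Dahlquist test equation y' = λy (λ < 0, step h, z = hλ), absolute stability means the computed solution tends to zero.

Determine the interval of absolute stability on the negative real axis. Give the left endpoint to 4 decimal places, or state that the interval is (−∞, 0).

(-3.9000, 0).

On y'=λy, z=hλ:
  k1=λy_n ⇒ h·k1=z·y_n;  k2=λ(1+10/13z)y_n ⇒ h·k2=z(1+10/13z)y_n
  y_{n+1}/y_n = 1 + 2/3z + 1/3z(1+10/13z) = 1 + z + 10/39z²
  R(z) = 1 + z + 10/39z².

Find x<0 with |R(x)|<1.
x=-0.91: |R|=0.3023
R=1: x+10/39x²=0 ⇒ x=−39/10=-3.9000; min R=1−1/(4·10/39)=0.0250>−1
Confirm numerically:
  x=-3.563: |R|=0.69212 <1
  x=-2.653: |R|=0.15172 <1
  x=-1.992: |R|=0.02545 <1
  x=-4.275: |R|=1.41106 >1
  x=-4.120: |R|=1.23241 >1
  x=-4.118: |R|=1.23019 >1
Stable set (-3.9000, 0).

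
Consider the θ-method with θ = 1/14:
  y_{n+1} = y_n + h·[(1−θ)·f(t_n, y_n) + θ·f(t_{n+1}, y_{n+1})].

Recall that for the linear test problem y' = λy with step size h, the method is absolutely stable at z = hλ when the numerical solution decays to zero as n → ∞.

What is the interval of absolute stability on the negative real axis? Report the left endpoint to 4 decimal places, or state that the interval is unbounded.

Set f=λy, z=hλ:
  y_{n+1} = y_n + z·[13/14·y_n + 1/14·y_{n+1}] ⇒ (1 − 1/14z)y_{n+1} = (1 + 13/14z)y_n
  Hence R(z) = (1 + 13/14z)/(1 − 1/14z).

Boundary: |R(x)|=1, x<0.
x=-0.88: |R|=0.1720
R=−1: 1+13/14x = −1+1/14x ⇒ -6/7x=2 ⇒ x=2/(-6/7)=-2.3333
Confirm numerically:
  x=-1.908: |R|=0.67916 <1
  x=-1.576: |R|=0.41654 <1
  x=-1.513: |R|=0.36544 <1
  x=-1.381: |R|=0.25701 <1
  x=-2.866: |R|=1.37899 >1
  x=-2.470: |R|=1.09957 >1
Interval (-2.3333, 0).

z∈(-2.3333,0).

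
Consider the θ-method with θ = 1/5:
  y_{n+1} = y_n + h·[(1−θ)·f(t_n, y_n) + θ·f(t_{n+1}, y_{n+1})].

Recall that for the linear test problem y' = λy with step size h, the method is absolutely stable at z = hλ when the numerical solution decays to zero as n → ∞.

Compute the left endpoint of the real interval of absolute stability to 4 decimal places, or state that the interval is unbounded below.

z* = -3.3333.

Test eqn y'=λy, z=hλ:
  y_{n+1} = y_n + z·[4/5·y_n + 1/5·y_{n+1}] ⇒ (1 − 1/5z)y_{n+1} = (1 + 4/5z)y_n
  ⇒ R(z) = (1 + 4/5z)/(1 − 1/5z).

Boundary: |R(x)|=1, x<0.
x=-0.34: |R|=0.6816
R=−1: 1+4/5x = −1+1/5x ⇒ -3/5x=2 ⇒ x=2/(-3/5)=-3.3333
Confirm numerically:
  x=-2.143: |R|=0.50007 <1
  x=-1.892: |R|=0.37261 <1
  x=-1.579: |R|=0.20003 <1
  x=-3.879: |R|=1.18437 >1
  x=-3.556: |R|=1.07807 >1
Stable set (-3.3333, 0).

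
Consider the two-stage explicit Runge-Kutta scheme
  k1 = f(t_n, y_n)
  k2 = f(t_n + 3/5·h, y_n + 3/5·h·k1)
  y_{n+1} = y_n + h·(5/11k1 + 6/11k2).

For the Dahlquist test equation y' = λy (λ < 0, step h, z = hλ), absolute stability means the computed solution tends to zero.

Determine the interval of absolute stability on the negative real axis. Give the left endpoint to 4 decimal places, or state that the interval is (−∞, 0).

Test eqn y'=λy, z=hλ:
  k1=λy_n ⇒ h·k1=z·y_n;  k2=λ(1+3/5z)y_n ⇒ h·k2=z(1+3/5z)y_n
  y_{n+1}/y_n = 1 + 5/11z + 6/11z(1+3/5z) = 1 + z + 18/55z²
  ⇒ R(z) = 1 + z + 18/55z².

Need |R(x)|<1, x<0.
x=-0.55: |R|=0.5490
R=1: x+18/55x²=0 ⇒ x=−55/18=-3.0556; min R=1−1/(4·18/55)=0.2361>−1
Confirm numerically:
  x=-2.663: |R|=0.65788 <1
  x=-2.225: |R|=0.39520 <1
  x=-2.198: |R|=0.38312 <1
  x=-1.892: |R|=0.27953 <1
  x=-3.522: |R|=1.53765 >1
  x=-3.391: |R|=1.37227 >1
  x=-3.278: |R|=1.23864 >1
Stable set (-3.0556, 0).

(-3.0556, 0).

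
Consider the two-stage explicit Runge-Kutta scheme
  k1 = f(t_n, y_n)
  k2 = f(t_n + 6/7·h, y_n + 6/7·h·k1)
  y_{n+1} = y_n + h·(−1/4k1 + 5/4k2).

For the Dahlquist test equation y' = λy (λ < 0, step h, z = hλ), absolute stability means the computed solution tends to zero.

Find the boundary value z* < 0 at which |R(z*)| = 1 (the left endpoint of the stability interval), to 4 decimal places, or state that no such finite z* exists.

left endpoint -0.9333.

With y'=λy (z=hλ):
  k1=λy_n ⇒ h·k1=z·y_n;  k2=λ(1+6/7z)y_n ⇒ h·k2=z(1+6/7z)y_n
  y_{n+1}/y_n = 1 − 1/4z + 5/4z(1+6/7z) = 1 + z + 15/14z²
  Hence R(z) = 1 + z + 15/14z².

Solve |R(x)|<1 on ℝ⁻.
x=-0.55: |R|=0.7741
R=1: x+15/14x²=0 ⇒ x=−14/15=-0.9333; min R=1−1/(4·15/14)=0.7667>−1
Confirm numerically:
  x=-0.867: |R|=0.93838 <1
  x=-0.829: |R|=0.90733 <1
  x=-0.730: |R|=0.84096 <1
  x=-0.628: |R|=0.79455 <1
  x=-1.495: |R|=1.89967 >1
  x=-0.990: |R|=1.06011 >1
Interval (-0.9333, 0).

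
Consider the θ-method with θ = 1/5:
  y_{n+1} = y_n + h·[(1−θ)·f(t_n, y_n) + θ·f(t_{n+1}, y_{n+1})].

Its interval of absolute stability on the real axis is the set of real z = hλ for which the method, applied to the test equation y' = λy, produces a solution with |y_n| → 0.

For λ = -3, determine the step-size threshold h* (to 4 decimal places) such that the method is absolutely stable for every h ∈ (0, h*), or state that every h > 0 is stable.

Set f=λy, z=hλ:
  y_{n+1} = y_n + z·[4/5·y_n + 1/5·y_{n+1}] ⇒ (1 − 1/5z)y_{n+1} = (1 + 4/5z)y_n
  Hence R(z) = (1 + 4/5z)/(1 − 1/5z).

Find x<0 with |R(x)|<1.
x=-1.24: |R|=0.0064
R=−1: 1+4/5x = −1+1/5x ⇒ -3/5x=2 ⇒ x=2/(-3/5)=-3.3333
Confirm numerically:
  x=-3.199: |R|=0.95085 <1
  x=-3.171: |R|=0.94040 <1
  x=-1.410: |R|=0.09984 <1
  x=-3.831: |R|=1.16906 >1
  x=-3.778: |R|=1.15197 >1
  x=-3.739: |R|=1.13926 >1
Stable set (-3.3333, 0).

(-3.3333,0); λ=-3 ⇒ h* = (10/3)/3 = 1.1111.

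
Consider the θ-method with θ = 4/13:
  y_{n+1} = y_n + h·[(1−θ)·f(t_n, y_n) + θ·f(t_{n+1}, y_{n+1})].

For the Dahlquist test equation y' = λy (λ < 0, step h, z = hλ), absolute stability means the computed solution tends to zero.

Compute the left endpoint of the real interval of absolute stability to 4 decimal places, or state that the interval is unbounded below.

left endpoint -5.2000.

Test eqn y'=λy, z=hλ:
  y_{n+1} = y_n + z·[9/13·y_n + 4/13·y_{n+1}] ⇒ (1 − 4/13z)y_{n+1} = (1 + 9/13z)y_n
  Hence R(z) = (1 + 9/13z)/(1 − 4/13z).

Boundary: |R(x)|=1, x<0.
x=-1.05: |R|=0.2064
R=−1: 1+9/13x = −1+4/13x ⇒ -5/13x=2 ⇒ x=2/(-5/13)=-5.2000
Confirm numerically:
  x=-4.623: |R|=0.90839 <1
  x=-2.896: |R|=0.53140 <1
  x=-2.295: |R|=0.34513 <1
  x=-2.217: |R|=0.31795 <1
  x=-5.501: |R|=1.04300 >1
  x=-5.276: |R|=1.01114 >1
Stable set (-5.2000, 0).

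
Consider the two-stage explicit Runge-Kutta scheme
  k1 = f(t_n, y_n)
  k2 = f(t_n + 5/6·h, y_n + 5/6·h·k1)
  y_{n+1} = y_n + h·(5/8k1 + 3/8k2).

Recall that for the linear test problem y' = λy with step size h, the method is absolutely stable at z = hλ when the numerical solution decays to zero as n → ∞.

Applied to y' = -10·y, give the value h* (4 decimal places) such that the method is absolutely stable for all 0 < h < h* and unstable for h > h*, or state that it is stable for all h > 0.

Set f=λy, z=hλ:
  k1=λy_n ⇒ h·k1=z·y_n;  k2=λ(1+5/6z)y_n ⇒ h·k2=z(1+5/6z)y_n
  y_{n+1}/y_n = 1 + 5/8z + 3/8z(1+5/6z) = 1 + z + 5/16z²
  Hence R(z) = 1 + z + 5/16z².

Find x<0 with |R(x)|<1.
x=-1.24: |R|=0.2405
R=1: x+5/16x²=0 ⇒ x=−16/5=-3.2000; min R=1−1/(4·5/16)=0.2000>−1
Confirm numerically:
  x=-2.977: |R|=0.79254 <1
  x=-2.180: |R|=0.30512 <1
  x=-2.086: |R|=0.27381 <1
  x=-3.478: |R|=1.30215 >1
  x=-3.396: |R|=1.20800 >1
  x=-3.328: |R|=1.13312 >1
Interval (-3.2000, 0).

(-3.2000,0); λ=-10 ⇒ h* = (16/5)/10 = 0.3200.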